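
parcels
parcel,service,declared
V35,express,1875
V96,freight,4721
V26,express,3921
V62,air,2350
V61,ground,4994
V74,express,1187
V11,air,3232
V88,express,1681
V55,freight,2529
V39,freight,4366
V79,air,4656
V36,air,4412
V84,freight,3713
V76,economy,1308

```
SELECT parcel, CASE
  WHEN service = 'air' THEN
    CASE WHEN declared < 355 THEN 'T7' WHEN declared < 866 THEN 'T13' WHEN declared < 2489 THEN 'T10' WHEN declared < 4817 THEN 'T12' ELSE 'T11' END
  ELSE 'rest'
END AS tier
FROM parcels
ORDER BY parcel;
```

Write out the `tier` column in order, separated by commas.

T12, rest, rest, T12, rest, rest, rest, T10, rest, rest, T12, rest, rest, rest

parcel=V11: service='air' → inner[declared < 4817] → T12
parcel=V26: service='express' → outer ELSE → rest
parcel=V35: service='express' → outer ELSE → rest
parcel=V36: service='air' → inner[declared < 4817] → T12
parcel=V39: service='freight' → outer ELSE → rest
parcel=V55: service='freight' → outer ELSE → rest
parcel=V61: service='ground' → outer ELSE → rest
parcel=V62: service='air' → inner[declared < 2489] → T10
parcel=V74: service='express' → outer ELSE → rest
parcel=V76: service='economy' → outer ELSE → rest
parcel=V79: service='air' → inner[declared < 4817] → T12
parcel=V84: service='freight' → outer ELSE → rest
parcel=V88: service='express' → outer ELSE → rest
parcel=V96: service='freight' → outer ELSE → rest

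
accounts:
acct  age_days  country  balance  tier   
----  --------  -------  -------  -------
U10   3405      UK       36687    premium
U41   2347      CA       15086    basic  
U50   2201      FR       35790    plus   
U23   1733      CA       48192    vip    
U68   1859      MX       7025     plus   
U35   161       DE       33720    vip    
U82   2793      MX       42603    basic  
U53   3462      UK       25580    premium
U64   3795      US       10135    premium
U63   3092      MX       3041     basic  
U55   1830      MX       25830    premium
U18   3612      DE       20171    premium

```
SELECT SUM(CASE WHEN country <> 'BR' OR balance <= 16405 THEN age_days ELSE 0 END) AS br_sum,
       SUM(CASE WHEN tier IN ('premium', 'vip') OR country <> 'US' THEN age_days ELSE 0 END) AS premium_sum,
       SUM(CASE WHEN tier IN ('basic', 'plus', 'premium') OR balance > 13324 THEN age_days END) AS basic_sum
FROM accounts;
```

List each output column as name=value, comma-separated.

br_sum=30290, premium_sum=30290, basic_sum=30290

[br_sum: country <> 'BR' OR balance <= 16405]
acct=U10: ✓ → 3405
acct=U41: ✓ → 2347
acct=U50: ✓ → 2201
acct=U23: ✓ → 1733
acct=U68: ✓ → 1859
acct=U35: ✓ → 161
acct=U82: ✓ → 2793
acct=U53: ✓ → 3462
acct=U64: ✓ → 3795
acct=U63: ✓ → 3092
acct=U55: ✓ → 1830
acct=U18: ✓ → 3612
br_sum = 3405 + 2347 + 2201 + 1733 + 1859 + 161 + 2793 + 3462 + 3795 + 3092 + 1830 + 3612 = 30290
—
[premium_sum: tier IN ('premium', 'vip') OR country <> 'US']
acct=U10: ✓ → 3405
acct=U41: ✓ → 2347
acct=U50: ✓ → 2201
acct=U23: ✓ → 1733
acct=U68: ✓ → 1859
acct=U35: ✓ → 161
acct=U82: ✓ → 2793
acct=U53: ✓ → 3462
acct=U64: ✓ → 3795
acct=U63: ✓ → 3092
acct=U55: ✓ → 1830
acct=U18: ✓ → 3612
premium_sum = 3405 + 2347 + 2201 + 1733 + 1859 + 161 + 2793 + 3462 + 3795 + 3092 + 1830 + 3612 = 30290
—
[basic_sum: tier IN ('basic', 'plus', 'premium') OR balance > 13324]
acct=U10: ✓ → 3405
acct=U41: ✓ → 2347
acct=U50: ✓ → 2201
acct=U23: ✓ → 1733
acct=U68: ✓ → 1859
acct=U35: ✓ → 161
acct=U82: ✓ → 2793
acct=U53: ✓ → 3462
acct=U64: ✓ → 3795
acct=U63: ✓ → 3092
acct=U55: ✓ → 1830
acct=U18: ✓ → 3612
basic_sum = 3405 + 2347 + 2201 + 1733 + 1859 + 161 + 2793 + 3462 + 3795 + 3092 + 1830 + 3612 = 30290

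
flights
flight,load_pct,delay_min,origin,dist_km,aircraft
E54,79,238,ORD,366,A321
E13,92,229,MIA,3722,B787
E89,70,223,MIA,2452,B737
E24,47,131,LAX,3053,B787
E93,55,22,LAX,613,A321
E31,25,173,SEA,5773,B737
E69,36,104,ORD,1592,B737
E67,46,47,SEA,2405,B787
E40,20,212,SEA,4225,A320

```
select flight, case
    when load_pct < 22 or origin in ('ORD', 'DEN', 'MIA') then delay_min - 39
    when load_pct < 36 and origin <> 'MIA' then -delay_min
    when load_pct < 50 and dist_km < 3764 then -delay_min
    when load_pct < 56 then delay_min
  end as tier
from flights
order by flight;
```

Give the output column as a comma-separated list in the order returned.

190, -131, -173, 173, 199, -47, 65, 184, 22

flight=E13: load_pct < 22 or origin in ('ORD', 'DEN', 'MIA') → 190
flight=E24: load_pct < 50 and dist_km < 3764 → -131
flight=E31: load_pct < 36 and origin <> 'MIA' → -173
flight=E40: load_pct < 22 or origin in ('ORD', 'DEN', 'MIA') → 173
flight=E54: load_pct < 22 or origin in ('ORD', 'DEN', 'MIA') → 199
flight=E67: load_pct < 50 and dist_km < 3764 → -47
flight=E69: load_pct < 22 or origin in ('ORD', 'DEN', 'MIA') → 65
flight=E89: load_pct < 22 or origin in ('ORD', 'DEN', 'MIA') → 184
flight=E93: load_pct < 56 → 22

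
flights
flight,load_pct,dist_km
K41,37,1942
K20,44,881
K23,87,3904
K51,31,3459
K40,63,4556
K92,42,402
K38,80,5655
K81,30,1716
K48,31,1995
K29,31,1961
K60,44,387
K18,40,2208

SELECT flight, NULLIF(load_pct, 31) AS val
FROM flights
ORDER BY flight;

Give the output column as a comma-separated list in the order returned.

40, 44, 87, NULL, 80, 63, 37, NULL, NULL, 44, 30, 42

flight=K18: load_pct=40 vs 31: differ → 40
flight=K20: load_pct=44 vs 31: differ → 44
flight=K23: load_pct=87 vs 31: differ → 87
flight=K29: load_pct=31 vs 31: equal → NULL
flight=K38: load_pct=80 vs 31: differ → 80
flight=K40: load_pct=63 vs 31: differ → 63
flight=K41: load_pct=37 vs 31: differ → 37
flight=K48: load_pct=31 vs 31: equal → NULL
flight=K51: load_pct=31 vs 31: equal → NULL
flight=K60: load_pct=44 vs 31: differ → 44
flight=K81: load_pct=30 vs 31: differ → 30
flight=K92: load_pct=42 vs 31: differ → 42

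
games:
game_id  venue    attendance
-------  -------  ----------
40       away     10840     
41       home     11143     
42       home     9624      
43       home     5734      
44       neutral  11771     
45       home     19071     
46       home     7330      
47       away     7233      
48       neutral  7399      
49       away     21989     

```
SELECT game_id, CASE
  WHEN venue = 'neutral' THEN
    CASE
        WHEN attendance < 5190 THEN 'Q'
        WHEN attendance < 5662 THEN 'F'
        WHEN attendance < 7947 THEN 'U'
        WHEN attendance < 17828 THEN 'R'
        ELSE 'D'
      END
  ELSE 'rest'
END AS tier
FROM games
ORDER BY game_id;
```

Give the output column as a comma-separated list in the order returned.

game_id=40: venue='away' → outer ELSE → rest
game_id=41: venue='home' → outer ELSE → rest
game_id=42: venue='home' → outer ELSE → rest
game_id=43: venue='home' → outer ELSE → rest
game_id=44: venue='neutral' → inner[attendance < 17828] → R
game_id=45: venue='home' → outer ELSE → rest
game_id=46: venue='home' → outer ELSE → rest
game_id=47: venue='away' → outer ELSE → rest
game_id=48: venue='neutral' → inner[attendance < 7947] → U
game_id=49: venue='away' → outer ELSE → rest

rest, rest, rest, rest, R, rest, rest, rest, U, rest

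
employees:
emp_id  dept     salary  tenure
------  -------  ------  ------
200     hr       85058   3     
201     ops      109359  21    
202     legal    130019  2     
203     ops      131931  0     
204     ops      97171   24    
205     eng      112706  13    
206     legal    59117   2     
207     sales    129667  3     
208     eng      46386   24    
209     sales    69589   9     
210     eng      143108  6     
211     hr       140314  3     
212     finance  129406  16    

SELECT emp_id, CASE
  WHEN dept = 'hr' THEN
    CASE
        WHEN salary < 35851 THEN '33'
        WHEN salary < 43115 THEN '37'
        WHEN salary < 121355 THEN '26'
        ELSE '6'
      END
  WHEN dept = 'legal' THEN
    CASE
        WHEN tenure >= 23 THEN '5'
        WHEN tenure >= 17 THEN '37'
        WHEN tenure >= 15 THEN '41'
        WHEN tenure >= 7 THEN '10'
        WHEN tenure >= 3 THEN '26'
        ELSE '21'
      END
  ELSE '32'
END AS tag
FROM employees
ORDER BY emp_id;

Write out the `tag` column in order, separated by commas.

emp_id=200: dept='hr' → inner[salary < 121355] → 26
emp_id=201: dept='ops' → outer ELSE → 32
emp_id=202: dept='legal' → inner[ELSE] → 21
emp_id=203: dept='ops' → outer ELSE → 32
emp_id=204: dept='ops' → outer ELSE → 32
emp_id=205: dept='eng' → outer ELSE → 32
emp_id=206: dept='legal' → inner[ELSE] → 21
emp_id=207: dept='sales' → outer ELSE → 32
emp_id=208: dept='eng' → outer ELSE → 32
emp_id=209: dept='sales' → outer ELSE → 32
emp_id=210: dept='eng' → outer ELSE → 32
emp_id=211: dept='hr' → inner[ELSE] → 6
emp_id=212: dept='finance' → outer ELSE → 32

26, 32, 21, 32, 32, 32, 21, 32, 32, 32, 32, 6, 32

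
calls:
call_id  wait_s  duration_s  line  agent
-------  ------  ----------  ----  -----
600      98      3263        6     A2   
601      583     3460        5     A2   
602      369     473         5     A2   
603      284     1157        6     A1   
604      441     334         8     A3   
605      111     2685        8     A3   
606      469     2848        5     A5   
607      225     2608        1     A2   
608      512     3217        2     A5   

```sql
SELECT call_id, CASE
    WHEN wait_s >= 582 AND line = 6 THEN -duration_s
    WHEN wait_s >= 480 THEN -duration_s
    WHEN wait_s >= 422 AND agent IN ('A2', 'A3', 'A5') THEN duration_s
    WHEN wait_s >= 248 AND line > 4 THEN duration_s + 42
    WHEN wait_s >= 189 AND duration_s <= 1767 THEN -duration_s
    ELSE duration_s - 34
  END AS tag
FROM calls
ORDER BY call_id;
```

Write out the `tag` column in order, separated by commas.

call_id=600: ELSE → 3229
call_id=601: wait_s >= 480 → -3460
call_id=602: wait_s >= 248 AND line > 4 → 515
call_id=603: wait_s >= 248 AND line > 4 → 1199
call_id=604: wait_s >= 422 AND agent IN ('A2', 'A3', 'A5') → 334
call_id=605: ELSE → 2651
call_id=606: wait_s >= 422 AND agent IN ('A2', 'A3', 'A5') → 2848
call_id=607: ELSE → 2574
call_id=608: wait_s >= 480 → -3217

3229, -3460, 515, 1199, 334, 2651, 2848, 2574, -3217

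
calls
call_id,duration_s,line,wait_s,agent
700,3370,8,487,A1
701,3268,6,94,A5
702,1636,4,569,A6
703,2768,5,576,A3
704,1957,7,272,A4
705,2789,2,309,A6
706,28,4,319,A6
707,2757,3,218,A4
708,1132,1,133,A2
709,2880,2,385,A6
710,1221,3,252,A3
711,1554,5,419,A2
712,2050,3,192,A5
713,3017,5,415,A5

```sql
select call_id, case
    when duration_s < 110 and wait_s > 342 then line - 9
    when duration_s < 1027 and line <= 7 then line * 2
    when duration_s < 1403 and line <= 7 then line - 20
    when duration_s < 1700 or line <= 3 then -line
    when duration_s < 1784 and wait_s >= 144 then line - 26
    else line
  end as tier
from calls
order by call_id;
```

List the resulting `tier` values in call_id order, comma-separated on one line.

8, 6, -4, 5, 7, -2, 8, -3, -19, -2, -17, -5, -3, 5

call_id=700: ELSE → 8
call_id=701: ELSE → 6
call_id=702: duration_s < 1700 or line <= 3 → -4
call_id=703: ELSE → 5
call_id=704: ELSE → 7
call_id=705: duration_s < 1700 or line <= 3 → -2
call_id=706: duration_s < 1027 and line <= 7 → 8
call_id=707: duration_s < 1700 or line <= 3 → -3
call_id=708: duration_s < 1403 and line <= 7 → -19
call_id=709: duration_s < 1700 or line <= 3 → -2
call_id=710: duration_s < 1403 and line <= 7 → -17
call_id=711: duration_s < 1700 or line <= 3 → -5
call_id=712: duration_s < 1700 or line <= 3 → -3
call_id=713: ELSE → 5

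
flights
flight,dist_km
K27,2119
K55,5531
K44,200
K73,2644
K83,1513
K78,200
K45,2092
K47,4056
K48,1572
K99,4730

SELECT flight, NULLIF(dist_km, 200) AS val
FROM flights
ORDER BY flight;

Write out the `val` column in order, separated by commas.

2119, NULL, 2092, 4056, 1572, 5531, 2644, NULL, 1513, 4730

flight=K27: dist_km=2119 vs 200: differ → 2119
flight=K44: dist_km=200 vs 200: equal → NULL
flight=K45: dist_km=2092 vs 200: differ → 2092
flight=K47: dist_km=4056 vs 200: differ → 4056
flight=K48: dist_km=1572 vs 200: differ → 1572
flight=K55: dist_km=5531 vs 200: differ → 5531
flight=K73: dist_km=2644 vs 200: differ → 2644
flight=K78: dist_km=200 vs 200: equal → NULL
flight=K83: dist_km=1513 vs 200: differ → 1513
flight=K99: dist_km=4730 vs 200: differ → 4730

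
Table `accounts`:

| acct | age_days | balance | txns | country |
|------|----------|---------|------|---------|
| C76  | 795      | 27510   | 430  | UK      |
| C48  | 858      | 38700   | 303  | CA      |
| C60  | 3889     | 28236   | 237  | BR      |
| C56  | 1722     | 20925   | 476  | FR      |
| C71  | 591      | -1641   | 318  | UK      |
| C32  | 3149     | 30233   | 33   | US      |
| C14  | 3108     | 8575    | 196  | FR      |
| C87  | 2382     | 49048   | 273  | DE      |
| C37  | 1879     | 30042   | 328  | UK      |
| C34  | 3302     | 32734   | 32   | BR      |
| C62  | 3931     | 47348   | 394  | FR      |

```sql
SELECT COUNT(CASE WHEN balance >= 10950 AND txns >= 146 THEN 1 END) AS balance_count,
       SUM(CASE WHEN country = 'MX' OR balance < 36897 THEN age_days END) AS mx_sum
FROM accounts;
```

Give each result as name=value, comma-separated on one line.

[balance_count: balance >= 10950 AND txns >= 146]
acct=C76: ✓ → 1
acct=C48: ✓ → 1
acct=C60: ✓ → 1
acct=C56: ✓ → 1
acct=C71: ✗
acct=C32: ✗
acct=C14: ✗
acct=C87: ✓ → 1
acct=C37: ✓ → 1
acct=C34: ✗
acct=C62: ✓ → 1
balance_count = COUNT(1, 1, 1, 1, 1, 1, 1) = 7
—
[mx_sum: country = 'MX' OR balance < 36897]
acct=C76: ✓ → 795
acct=C48: ✗
acct=C60: ✓ → 3889
acct=C56: ✓ → 1722
acct=C71: ✓ → 591
acct=C32: ✓ → 3149
acct=C14: ✓ → 3108
acct=C87: ✗
acct=C37: ✓ → 1879
acct=C34: ✓ → 3302
acct=C62: ✗
mx_sum = 795 + 3889 + 1722 + 591 + 3149 + 3108 + 1879 + 3302 = 18435

balance_count=7, mx_sum=18435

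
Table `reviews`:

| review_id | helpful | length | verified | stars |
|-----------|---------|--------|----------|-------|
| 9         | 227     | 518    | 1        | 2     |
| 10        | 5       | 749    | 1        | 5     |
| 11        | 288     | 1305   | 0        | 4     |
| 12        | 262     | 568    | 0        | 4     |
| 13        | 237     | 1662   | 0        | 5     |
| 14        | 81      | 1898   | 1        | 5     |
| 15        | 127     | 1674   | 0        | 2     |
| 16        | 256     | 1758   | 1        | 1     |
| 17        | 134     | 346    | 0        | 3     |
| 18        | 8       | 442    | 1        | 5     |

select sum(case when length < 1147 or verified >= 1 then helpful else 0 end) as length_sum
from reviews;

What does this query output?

review_id=9: ✓ → 227
review_id=10: ✓ → 5
review_id=11: ✗
review_id=12: ✓ → 262
review_id=13: ✗
review_id=14: ✓ → 81
review_id=15: ✗
review_id=16: ✓ → 256
review_id=17: ✓ → 134
review_id=18: ✓ → 8
length_sum = 227 + 5 + 262 + 81 + 256 + 134 + 8 = 973

973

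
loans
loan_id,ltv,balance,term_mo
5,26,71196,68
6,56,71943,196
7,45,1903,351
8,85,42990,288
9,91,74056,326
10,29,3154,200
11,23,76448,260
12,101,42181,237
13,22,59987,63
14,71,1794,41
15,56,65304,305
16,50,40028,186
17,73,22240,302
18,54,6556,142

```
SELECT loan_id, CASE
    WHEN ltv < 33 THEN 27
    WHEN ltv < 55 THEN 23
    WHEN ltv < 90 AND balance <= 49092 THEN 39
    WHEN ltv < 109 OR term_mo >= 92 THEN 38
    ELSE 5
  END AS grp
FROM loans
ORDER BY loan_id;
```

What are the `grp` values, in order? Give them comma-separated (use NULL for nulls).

loan_id=5: ltv < 33 → 27
loan_id=6: ltv < 109 OR term_mo >= 92 → 38
loan_id=7: ltv < 55 → 23
loan_id=8: ltv < 90 AND balance <= 49092 → 39
loan_id=9: ltv < 109 OR term_mo >= 92 → 38
loan_id=10: ltv < 33 → 27
loan_id=11: ltv < 33 → 27
loan_id=12: ltv < 109 OR term_mo >= 92 → 38
loan_id=13: ltv < 33 → 27
loan_id=14: ltv < 90 AND balance <= 49092 → 39
loan_id=15: ltv < 109 OR term_mo >= 92 → 38
loan_id=16: ltv < 55 → 23
loan_id=17: ltv < 90 AND balance <= 49092 → 39
loan_id=18: ltv < 55 → 23

27, 38, 23, 39, 38, 27, 27, 38, 27, 39, 38, 23, 39, 23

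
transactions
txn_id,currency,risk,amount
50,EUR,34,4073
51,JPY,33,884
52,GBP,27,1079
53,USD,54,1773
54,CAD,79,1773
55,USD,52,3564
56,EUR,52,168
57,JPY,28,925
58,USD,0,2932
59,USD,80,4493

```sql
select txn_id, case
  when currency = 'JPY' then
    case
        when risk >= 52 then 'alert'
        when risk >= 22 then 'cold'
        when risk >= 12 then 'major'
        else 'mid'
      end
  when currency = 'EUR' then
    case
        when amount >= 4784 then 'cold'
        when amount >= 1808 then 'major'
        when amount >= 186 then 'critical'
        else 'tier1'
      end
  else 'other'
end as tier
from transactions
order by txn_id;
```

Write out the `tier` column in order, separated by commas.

major, cold, other, other, other, other, tier1, cold, other, other

txn_id=50: currency='EUR' → inner[amount >= 1808] → major
txn_id=51: currency='JPY' → inner[risk >= 22] → cold
txn_id=52: currency='GBP' → outer ELSE → other
txn_id=53: currency='USD' → outer ELSE → other
txn_id=54: currency='CAD' → outer ELSE → other
txn_id=55: currency='USD' → outer ELSE → other
txn_id=56: currency='EUR' → inner[ELSE] → tier1
txn_id=57: currency='JPY' → inner[risk >= 22] → cold
txn_id=58: currency='USD' → outer ELSE → other
txn_id=59: currency='USD' → outer ELSE → other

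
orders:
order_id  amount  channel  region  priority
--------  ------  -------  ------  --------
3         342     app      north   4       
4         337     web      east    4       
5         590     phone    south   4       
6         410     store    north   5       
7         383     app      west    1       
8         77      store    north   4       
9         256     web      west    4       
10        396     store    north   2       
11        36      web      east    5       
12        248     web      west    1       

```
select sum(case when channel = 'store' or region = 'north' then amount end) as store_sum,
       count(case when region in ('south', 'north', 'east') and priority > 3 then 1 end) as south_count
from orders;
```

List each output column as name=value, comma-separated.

[store_sum: channel = 'store' or region = 'north']
order_id=3: ✓ → 342
order_id=4: ✗
order_id=5: ✗
order_id=6: ✓ → 410
order_id=7: ✗
order_id=8: ✓ → 77
order_id=9: ✗
order_id=10: ✓ → 396
order_id=11: ✗
order_id=12: ✗
store_sum = 342 + 410 + 77 + 396 = 1225
—
[south_count: region in ('south', 'north', 'east') and priority > 3]
order_id=3: ✓ → 1
order_id=4: ✓ → 1
order_id=5: ✓ → 1
order_id=6: ✓ → 1
order_id=7: ✗
order_id=8: ✓ → 1
order_id=9: ✗
order_id=10: ✗
order_id=11: ✓ → 1
order_id=12: ✗
south_count = COUNT(1, 1, 1, 1, 1, 1) = 6

store_sum=1225, south_count=6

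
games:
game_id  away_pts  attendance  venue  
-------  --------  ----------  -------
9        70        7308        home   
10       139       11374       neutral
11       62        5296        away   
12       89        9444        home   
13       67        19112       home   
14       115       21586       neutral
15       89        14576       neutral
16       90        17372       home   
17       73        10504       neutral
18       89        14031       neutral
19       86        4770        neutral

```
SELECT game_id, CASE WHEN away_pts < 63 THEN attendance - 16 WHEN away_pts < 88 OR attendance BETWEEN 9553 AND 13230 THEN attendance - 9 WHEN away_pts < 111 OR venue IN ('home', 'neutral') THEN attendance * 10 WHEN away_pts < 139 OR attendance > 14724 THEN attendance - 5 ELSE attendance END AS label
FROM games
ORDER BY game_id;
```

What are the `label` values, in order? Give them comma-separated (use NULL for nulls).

game_id=9: away_pts < 88 OR attendance BETWEEN 9553 AND 13230 → 7299
game_id=10: away_pts < 88 OR attendance BETWEEN 9553 AND 13230 → 11365
game_id=11: away_pts < 63 → 5280
game_id=12: away_pts < 111 OR venue IN ('home', 'neutral') → 94440
game_id=13: away_pts < 88 OR attendance BETWEEN 9553 AND 13230 → 19103
game_id=14: away_pts < 111 OR venue IN ('home', 'neutral') → 215860
game_id=15: away_pts < 111 OR venue IN ('home', 'neutral') → 145760
game_id=16: away_pts < 111 OR venue IN ('home', 'neutral') → 173720
game_id=17: away_pts < 88 OR attendance BETWEEN 9553 AND 13230 → 10495
game_id=18: away_pts < 111 OR venue IN ('home', 'neutral') → 140310
game_id=19: away_pts < 88 OR attendance BETWEEN 9553 AND 13230 → 4761

7299, 11365, 5280, 94440, 19103, 215860, 145760, 173720, 10495, 140310, 4761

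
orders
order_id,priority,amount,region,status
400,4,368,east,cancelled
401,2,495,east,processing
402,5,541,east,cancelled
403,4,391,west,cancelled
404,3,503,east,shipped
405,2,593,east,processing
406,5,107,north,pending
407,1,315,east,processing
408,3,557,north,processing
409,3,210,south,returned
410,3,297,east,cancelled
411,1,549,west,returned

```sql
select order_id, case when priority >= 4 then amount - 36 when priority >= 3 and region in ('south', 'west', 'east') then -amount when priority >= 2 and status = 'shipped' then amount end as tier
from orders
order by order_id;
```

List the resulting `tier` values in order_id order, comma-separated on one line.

332, NULL, 505, 355, -503, NULL, 71, NULL, NULL, -210, -297, NULL

order_id=400: priority >= 4 → 332
order_id=401: (no match → NULL) → NULL
order_id=402: priority >= 4 → 505
order_id=403: priority >= 4 → 355
order_id=404: priority >= 3 and region in ('south', 'west', 'east') → -503
order_id=405: (no match → NULL) → NULL
order_id=406: priority >= 4 → 71
order_id=407: (no match → NULL) → NULL
order_id=408: (no match → NULL) → NULL
order_id=409: priority >= 3 and region in ('south', 'west', 'east') → -210
order_id=410: priority >= 3 and region in ('south', 'west', 'east') → -297
order_id=411: (no match → NULL) → NULL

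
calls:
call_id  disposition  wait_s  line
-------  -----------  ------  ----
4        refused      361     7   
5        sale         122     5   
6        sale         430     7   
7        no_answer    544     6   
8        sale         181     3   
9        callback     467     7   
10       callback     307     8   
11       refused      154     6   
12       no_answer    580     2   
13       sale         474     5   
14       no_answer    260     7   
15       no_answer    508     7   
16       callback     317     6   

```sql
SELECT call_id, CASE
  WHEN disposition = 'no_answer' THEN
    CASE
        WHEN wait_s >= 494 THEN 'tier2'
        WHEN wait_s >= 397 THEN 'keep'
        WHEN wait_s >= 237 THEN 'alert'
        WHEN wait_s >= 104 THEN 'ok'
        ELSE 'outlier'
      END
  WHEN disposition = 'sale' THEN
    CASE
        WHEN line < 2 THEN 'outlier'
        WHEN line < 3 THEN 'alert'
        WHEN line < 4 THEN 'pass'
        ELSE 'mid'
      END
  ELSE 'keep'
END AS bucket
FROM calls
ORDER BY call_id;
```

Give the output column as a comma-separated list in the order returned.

keep, mid, mid, tier2, pass, keep, keep, keep, tier2, mid, alert, tier2, keep

call_id=4: disposition='refused' → outer ELSE → keep
call_id=5: disposition='sale' → inner[ELSE] → mid
call_id=6: disposition='sale' → inner[ELSE] → mid
call_id=7: disposition='no_answer' → inner[wait_s >= 494] → tier2
call_id=8: disposition='sale' → inner[line < 4] → pass
call_id=9: disposition='callback' → outer ELSE → keep
call_id=10: disposition='callback' → outer ELSE → keep
call_id=11: disposition='refused' → outer ELSE → keep
call_id=12: disposition='no_answer' → inner[wait_s >= 494] → tier2
call_id=13: disposition='sale' → inner[ELSE] → mid
call_id=14: disposition='no_answer' → inner[wait_s >= 237] → alert
call_id=15: disposition='no_answer' → inner[wait_s >= 494] → tier2
call_id=16: disposition='callback' → outer ELSE → keep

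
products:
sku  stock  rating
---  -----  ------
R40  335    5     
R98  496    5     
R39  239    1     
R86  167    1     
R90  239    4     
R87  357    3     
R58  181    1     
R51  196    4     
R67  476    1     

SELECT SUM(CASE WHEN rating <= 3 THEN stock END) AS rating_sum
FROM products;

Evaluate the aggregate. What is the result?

sku=R40: ✗
sku=R98: ✗
sku=R39: ✓ → 239
sku=R86: ✓ → 167
sku=R90: ✗
sku=R87: ✓ → 357
sku=R58: ✓ → 181
sku=R51: ✗
sku=R67: ✓ → 476
rating_sum = 239 + 167 + 357 + 181 + 476 = 1420

1420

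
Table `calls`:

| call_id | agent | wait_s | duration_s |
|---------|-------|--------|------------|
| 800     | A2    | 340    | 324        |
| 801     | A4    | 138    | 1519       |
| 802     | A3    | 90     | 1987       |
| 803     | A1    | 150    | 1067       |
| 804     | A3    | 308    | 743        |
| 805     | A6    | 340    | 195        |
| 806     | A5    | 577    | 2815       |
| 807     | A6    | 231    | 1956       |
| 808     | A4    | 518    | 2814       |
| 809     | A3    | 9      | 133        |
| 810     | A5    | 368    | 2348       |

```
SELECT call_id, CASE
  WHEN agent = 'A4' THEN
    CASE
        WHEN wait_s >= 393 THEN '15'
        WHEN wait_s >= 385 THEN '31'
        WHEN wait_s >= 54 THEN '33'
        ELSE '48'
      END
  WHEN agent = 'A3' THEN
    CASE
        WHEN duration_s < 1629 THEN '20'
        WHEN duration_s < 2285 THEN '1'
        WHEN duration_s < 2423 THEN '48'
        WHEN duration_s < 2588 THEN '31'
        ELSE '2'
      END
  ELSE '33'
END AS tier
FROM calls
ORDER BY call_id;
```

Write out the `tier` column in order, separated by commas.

33, 33, 1, 33, 20, 33, 33, 33, 15, 20, 33

call_id=800: agent='A2' → outer ELSE → 33
call_id=801: agent='A4' → inner[wait_s >= 54] → 33
call_id=802: agent='A3' → inner[duration_s < 2285] → 1
call_id=803: agent='A1' → outer ELSE → 33
call_id=804: agent='A3' → inner[duration_s < 1629] → 20
call_id=805: agent='A6' → outer ELSE → 33
call_id=806: agent='A5' → outer ELSE → 33
call_id=807: agent='A6' → outer ELSE → 33
call_id=808: agent='A4' → inner[wait_s >= 393] → 15
call_id=809: agent='A3' → inner[duration_s < 1629] → 20
call_id=810: agent='A5' → outer ELSE → 33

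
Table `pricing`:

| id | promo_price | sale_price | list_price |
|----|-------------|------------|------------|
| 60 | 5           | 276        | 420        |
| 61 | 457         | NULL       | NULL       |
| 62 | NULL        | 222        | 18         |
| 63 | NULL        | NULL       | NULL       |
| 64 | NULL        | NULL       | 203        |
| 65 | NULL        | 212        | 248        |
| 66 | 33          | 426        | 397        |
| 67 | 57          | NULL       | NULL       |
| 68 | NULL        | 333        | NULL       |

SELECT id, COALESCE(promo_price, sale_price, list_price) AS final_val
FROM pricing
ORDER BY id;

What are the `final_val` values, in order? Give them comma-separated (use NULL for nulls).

5, 457, 222, NULL, 203, 212, 33, 57, 333

id=60: promo_price=5 → 5
id=61: promo_price=457 → 457
id=62: promo_price=NULL, sale_price=222 → 222
id=63: promo_price=NULL, sale_price=NULL, list_price=NULL (all NULL) → NULL
id=64: promo_price=NULL, sale_price=NULL, list_price=203 → 203
id=65: promo_price=NULL, sale_price=212 → 212
id=66: promo_price=33 → 33
id=67: promo_price=57 → 57
id=68: promo_price=NULL, sale_price=333 → 333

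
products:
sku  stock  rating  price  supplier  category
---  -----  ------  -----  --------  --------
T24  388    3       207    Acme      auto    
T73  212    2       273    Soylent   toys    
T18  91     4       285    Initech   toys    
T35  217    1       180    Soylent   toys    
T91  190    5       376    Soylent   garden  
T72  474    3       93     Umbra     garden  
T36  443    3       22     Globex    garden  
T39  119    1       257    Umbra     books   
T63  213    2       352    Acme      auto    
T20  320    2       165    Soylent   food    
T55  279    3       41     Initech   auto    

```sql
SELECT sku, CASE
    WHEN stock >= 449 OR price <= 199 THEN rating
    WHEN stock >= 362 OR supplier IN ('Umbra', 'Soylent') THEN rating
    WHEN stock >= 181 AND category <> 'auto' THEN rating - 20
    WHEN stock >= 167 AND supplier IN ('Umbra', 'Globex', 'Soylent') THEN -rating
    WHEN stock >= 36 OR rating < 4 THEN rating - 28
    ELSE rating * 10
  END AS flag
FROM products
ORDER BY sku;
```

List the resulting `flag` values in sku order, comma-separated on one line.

-24, 2, 3, 1, 3, 1, 3, -26, 3, 2, 5

sku=T18: stock >= 36 OR rating < 4 → -24
sku=T20: stock >= 449 OR price <= 199 → 2
sku=T24: stock >= 362 OR supplier IN ('Umbra', 'Soylent') → 3
sku=T35: stock >= 449 OR price <= 199 → 1
sku=T36: stock >= 449 OR price <= 199 → 3
sku=T39: stock >= 362 OR supplier IN ('Umbra', 'Soylent') → 1
sku=T55: stock >= 449 OR price <= 199 → 3
sku=T63: stock >= 36 OR rating < 4 → -26
sku=T72: stock >= 449 OR price <= 199 → 3
sku=T73: stock >= 362 OR supplier IN ('Umbra', 'Soylent') → 2
sku=T91: stock >= 362 OR supplier IN ('Umbra', 'Soylent') → 5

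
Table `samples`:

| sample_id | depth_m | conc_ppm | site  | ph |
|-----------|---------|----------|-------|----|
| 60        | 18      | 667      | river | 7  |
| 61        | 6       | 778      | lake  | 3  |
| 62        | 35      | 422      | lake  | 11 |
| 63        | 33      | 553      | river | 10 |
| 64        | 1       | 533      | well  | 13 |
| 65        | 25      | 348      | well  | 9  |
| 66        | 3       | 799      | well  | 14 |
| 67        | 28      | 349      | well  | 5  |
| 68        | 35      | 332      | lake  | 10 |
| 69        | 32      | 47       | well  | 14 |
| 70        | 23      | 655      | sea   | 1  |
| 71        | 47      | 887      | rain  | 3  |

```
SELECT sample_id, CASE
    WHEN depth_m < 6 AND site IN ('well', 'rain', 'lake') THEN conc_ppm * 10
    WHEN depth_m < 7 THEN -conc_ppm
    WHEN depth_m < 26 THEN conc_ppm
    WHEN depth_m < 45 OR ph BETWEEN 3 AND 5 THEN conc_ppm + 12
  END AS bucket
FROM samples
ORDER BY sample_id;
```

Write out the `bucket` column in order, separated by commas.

667, -778, 434, 565, 5330, 348, 7990, 361, 344, 59, 655, 899

sample_id=60: depth_m < 26 → 667
sample_id=61: depth_m < 7 → -778
sample_id=62: depth_m < 45 OR ph BETWEEN 3 AND 5 → 434
sample_id=63: depth_m < 45 OR ph BETWEEN 3 AND 5 → 565
sample_id=64: depth_m < 6 AND site IN ('well', 'rain', 'lake') → 5330
sample_id=65: depth_m < 26 → 348
sample_id=66: depth_m < 6 AND site IN ('well', 'rain', 'lake') → 7990
sample_id=67: depth_m < 45 OR ph BETWEEN 3 AND 5 → 361
sample_id=68: depth_m < 45 OR ph BETWEEN 3 AND 5 → 344
sample_id=69: depth_m < 45 OR ph BETWEEN 3 AND 5 → 59
sample_id=70: depth_m < 26 → 655
sample_id=71: depth_m < 45 OR ph BETWEEN 3 AND 5 → 899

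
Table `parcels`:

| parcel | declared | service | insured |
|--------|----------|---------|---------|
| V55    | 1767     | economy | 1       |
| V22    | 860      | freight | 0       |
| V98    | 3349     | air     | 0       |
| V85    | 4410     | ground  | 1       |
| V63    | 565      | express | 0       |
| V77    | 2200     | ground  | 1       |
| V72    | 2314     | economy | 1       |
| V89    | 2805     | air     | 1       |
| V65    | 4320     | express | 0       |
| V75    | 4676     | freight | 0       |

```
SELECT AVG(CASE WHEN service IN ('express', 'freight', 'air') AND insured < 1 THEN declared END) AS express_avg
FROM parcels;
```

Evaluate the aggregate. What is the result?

2754

parcel=V55: ✗
parcel=V22: ✓ → 860
parcel=V98: ✓ → 3349
parcel=V85: ✗
parcel=V63: ✓ → 565
parcel=V77: ✗
parcel=V72: ✗
parcel=V89: ✗
parcel=V65: ✓ → 4320
parcel=V75: ✓ → 4676
express_avg = (860 + 3349 + 565 + 4320 + 4676) / 5 = 2754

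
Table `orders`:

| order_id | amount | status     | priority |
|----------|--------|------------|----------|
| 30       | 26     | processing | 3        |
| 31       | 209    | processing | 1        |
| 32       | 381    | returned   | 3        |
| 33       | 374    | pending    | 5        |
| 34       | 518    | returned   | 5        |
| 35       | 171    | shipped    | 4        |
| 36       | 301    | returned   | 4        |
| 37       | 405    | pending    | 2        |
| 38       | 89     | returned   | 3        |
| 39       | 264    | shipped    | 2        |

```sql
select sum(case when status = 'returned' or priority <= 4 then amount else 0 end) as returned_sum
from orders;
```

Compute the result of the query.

2364

order_id=30: ✓ → 26
order_id=31: ✓ → 209
order_id=32: ✓ → 381
order_id=33: ✗
order_id=34: ✓ → 518
order_id=35: ✓ → 171
order_id=36: ✓ → 301
order_id=37: ✓ → 405
order_id=38: ✓ → 89
order_id=39: ✓ → 264
returned_sum = 26 + 209 + 381 + 518 + 171 + 301 + 405 + 89 + 264 = 2364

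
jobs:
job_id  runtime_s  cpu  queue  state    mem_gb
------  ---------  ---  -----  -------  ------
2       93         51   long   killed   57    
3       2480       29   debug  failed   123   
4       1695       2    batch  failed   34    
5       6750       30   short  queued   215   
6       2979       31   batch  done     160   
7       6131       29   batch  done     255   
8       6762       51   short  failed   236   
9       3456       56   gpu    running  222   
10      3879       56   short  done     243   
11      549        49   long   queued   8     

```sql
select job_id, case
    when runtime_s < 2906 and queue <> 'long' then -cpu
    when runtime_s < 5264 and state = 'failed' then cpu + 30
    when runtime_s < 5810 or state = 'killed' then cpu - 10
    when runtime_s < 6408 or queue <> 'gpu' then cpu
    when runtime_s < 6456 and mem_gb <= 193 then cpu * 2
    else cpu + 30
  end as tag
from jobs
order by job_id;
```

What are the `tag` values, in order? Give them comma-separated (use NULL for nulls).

job_id=2: runtime_s < 5810 or state = 'killed' → 41
job_id=3: runtime_s < 2906 and queue <> 'long' → -29
job_id=4: runtime_s < 2906 and queue <> 'long' → -2
job_id=5: runtime_s < 6408 or queue <> 'gpu' → 30
job_id=6: runtime_s < 5810 or state = 'killed' → 21
job_id=7: runtime_s < 6408 or queue <> 'gpu' → 29
job_id=8: runtime_s < 6408 or queue <> 'gpu' → 51
job_id=9: runtime_s < 5810 or state = 'killed' → 46
job_id=10: runtime_s < 5810 or state = 'killed' → 46
job_id=11: runtime_s < 5810 or state = 'killed' → 39

41, -29, -2, 30, 21, 29, 51, 46, 46, 39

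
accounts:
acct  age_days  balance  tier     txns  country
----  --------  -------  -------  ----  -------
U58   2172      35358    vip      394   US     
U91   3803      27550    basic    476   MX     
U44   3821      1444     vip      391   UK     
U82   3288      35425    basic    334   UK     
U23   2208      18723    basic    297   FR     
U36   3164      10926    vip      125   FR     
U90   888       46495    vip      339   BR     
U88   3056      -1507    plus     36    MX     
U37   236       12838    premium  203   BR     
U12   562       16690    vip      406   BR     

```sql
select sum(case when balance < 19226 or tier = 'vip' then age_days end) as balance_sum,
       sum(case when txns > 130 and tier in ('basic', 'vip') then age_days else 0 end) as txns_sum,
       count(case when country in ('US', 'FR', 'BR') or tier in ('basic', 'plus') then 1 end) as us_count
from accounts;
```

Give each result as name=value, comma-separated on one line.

[balance_sum: balance < 19226 or tier = 'vip']
acct=U58: ✓ → 2172
acct=U91: ✗
acct=U44: ✓ → 3821
acct=U82: ✗
acct=U23: ✓ → 2208
acct=U36: ✓ → 3164
acct=U90: ✓ → 888
acct=U88: ✓ → 3056
acct=U37: ✓ → 236
acct=U12: ✓ → 562
balance_sum = 2172 + 3821 + 2208 + 3164 + 888 + 3056 + 236 + 562 = 16107
—
[txns_sum: txns > 130 and tier in ('basic', 'vip')]
acct=U58: ✓ → 2172
acct=U91: ✓ → 3803
acct=U44: ✓ → 3821
acct=U82: ✓ → 3288
acct=U23: ✓ → 2208
acct=U36: ✗
acct=U90: ✓ → 888
acct=U88: ✗
acct=U37: ✗
acct=U12: ✓ → 562
txns_sum = 2172 + 3803 + 3821 + 3288 + 2208 + 888 + 562 = 16742
—
[us_count: country in ('US', 'FR', 'BR') or tier in ('basic', 'plus')]
acct=U58: ✓ → 1
acct=U91: ✓ → 1
acct=U44: ✗
acct=U82: ✓ → 1
acct=U23: ✓ → 1
acct=U36: ✓ → 1
acct=U90: ✓ → 1
acct=U88: ✓ → 1
acct=U37: ✓ → 1
acct=U12: ✓ → 1
us_count = COUNT(1, 1, 1, 1, 1, 1, 1, 1, 1) = 9

balance_sum=16107, txns_sum=16742, us_count=9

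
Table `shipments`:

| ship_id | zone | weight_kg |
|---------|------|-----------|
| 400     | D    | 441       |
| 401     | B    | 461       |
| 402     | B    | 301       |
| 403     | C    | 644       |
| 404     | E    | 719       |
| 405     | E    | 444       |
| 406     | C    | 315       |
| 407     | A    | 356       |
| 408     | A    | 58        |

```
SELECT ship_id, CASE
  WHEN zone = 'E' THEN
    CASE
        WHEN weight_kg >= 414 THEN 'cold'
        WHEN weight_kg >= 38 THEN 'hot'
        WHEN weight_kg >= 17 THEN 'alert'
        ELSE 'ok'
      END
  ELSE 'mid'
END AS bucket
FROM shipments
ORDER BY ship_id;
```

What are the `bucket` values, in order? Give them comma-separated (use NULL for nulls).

mid, mid, mid, mid, cold, cold, mid, mid, mid

ship_id=400: zone='D' → outer ELSE → mid
ship_id=401: zone='B' → outer ELSE → mid
ship_id=402: zone='B' → outer ELSE → mid
ship_id=403: zone='C' → outer ELSE → mid
ship_id=404: zone='E' → inner[weight_kg >= 414] → cold
ship_id=405: zone='E' → inner[weight_kg >= 414] → cold
ship_id=406: zone='C' → outer ELSE → mid
ship_id=407: zone='A' → outer ELSE → mid
ship_id=408: zone='A' → outer ELSE → mid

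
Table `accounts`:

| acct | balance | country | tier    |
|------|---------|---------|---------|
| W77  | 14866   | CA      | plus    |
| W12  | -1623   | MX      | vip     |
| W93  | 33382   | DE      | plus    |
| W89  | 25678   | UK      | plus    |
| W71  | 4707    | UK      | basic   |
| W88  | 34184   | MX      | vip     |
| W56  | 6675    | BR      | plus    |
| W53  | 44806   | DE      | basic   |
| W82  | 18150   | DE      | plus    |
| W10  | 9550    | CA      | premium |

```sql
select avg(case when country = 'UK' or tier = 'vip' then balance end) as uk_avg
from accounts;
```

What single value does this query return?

acct=W77: ✗
acct=W12: ✓ → -1623
acct=W93: ✗
acct=W89: ✓ → 25678
acct=W71: ✓ → 4707
acct=W88: ✓ → 34184
acct=W56: ✗
acct=W53: ✗
acct=W82: ✗
acct=W10: ✗
uk_avg = (-1623 + 25678 + 4707 + 34184) / 4 = 15736.5

15736.5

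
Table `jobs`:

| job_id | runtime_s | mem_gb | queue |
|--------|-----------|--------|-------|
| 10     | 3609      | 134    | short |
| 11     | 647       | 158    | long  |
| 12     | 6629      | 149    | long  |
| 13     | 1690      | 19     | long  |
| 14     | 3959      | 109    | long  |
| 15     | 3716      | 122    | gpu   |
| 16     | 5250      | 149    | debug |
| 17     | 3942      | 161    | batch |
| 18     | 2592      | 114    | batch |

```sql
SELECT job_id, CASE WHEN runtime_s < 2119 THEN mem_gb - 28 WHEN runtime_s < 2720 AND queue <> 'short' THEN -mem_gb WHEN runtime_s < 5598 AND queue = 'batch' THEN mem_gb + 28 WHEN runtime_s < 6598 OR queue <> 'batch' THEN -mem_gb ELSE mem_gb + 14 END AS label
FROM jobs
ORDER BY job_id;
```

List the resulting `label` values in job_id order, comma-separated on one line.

-134, 130, -149, -9, -109, -122, -149, 189, -114

job_id=10: runtime_s < 6598 OR queue <> 'batch' → -134
job_id=11: runtime_s < 2119 → 130
job_id=12: runtime_s < 6598 OR queue <> 'batch' → -149
job_id=13: runtime_s < 2119 → -9
job_id=14: runtime_s < 6598 OR queue <> 'batch' → -109
job_id=15: runtime_s < 6598 OR queue <> 'batch' → -122
job_id=16: runtime_s < 6598 OR queue <> 'batch' → -149
job_id=17: runtime_s < 5598 AND queue = 'batch' → 189
job_id=18: runtime_s < 2720 AND queue <> 'short' → -114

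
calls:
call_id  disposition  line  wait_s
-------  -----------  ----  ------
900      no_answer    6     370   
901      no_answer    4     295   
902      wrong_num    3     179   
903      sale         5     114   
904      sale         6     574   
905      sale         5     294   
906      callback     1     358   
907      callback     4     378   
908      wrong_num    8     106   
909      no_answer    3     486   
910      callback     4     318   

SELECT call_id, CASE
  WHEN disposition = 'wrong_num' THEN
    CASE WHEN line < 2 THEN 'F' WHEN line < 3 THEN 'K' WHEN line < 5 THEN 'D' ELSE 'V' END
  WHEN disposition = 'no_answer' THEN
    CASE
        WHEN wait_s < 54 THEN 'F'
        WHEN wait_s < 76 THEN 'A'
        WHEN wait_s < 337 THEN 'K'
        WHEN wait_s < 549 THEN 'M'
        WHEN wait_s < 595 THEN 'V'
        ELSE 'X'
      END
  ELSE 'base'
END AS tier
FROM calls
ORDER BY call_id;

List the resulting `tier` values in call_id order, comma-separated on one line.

M, K, D, base, base, base, base, base, V, M, base

call_id=900: disposition='no_answer' → inner[wait_s < 549] → M
call_id=901: disposition='no_answer' → inner[wait_s < 337] → K
call_id=902: disposition='wrong_num' → inner[line < 5] → D
call_id=903: disposition='sale' → outer ELSE → base
call_id=904: disposition='sale' → outer ELSE → base
call_id=905: disposition='sale' → outer ELSE → base
call_id=906: disposition='callback' → outer ELSE → base
call_id=907: disposition='callback' → outer ELSE → base
call_id=908: disposition='wrong_num' → inner[ELSE] → V
call_id=909: disposition='no_answer' → inner[wait_s < 549] → M
call_id=910: disposition='callback' → outer ELSE → base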